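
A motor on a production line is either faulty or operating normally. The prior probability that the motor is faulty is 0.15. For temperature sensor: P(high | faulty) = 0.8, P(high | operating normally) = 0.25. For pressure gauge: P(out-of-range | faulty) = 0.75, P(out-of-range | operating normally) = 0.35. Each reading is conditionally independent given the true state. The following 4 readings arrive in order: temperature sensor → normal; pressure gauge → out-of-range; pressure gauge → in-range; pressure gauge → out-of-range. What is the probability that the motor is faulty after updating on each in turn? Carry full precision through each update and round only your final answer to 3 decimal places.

After temperature sensor='normal': P(faulty) = 0.2·0.1500 / (0.2·0.1500 + 0.75·0.8500) ≈ 0.0449
After pressure gauge='out-of-range': P(faulty) = 0.75·0.0449 / (0.75·0.0449 + 0.35·0.9551) ≈ 0.0916
After pressure gauge='in-range': P(faulty) = 0.25·0.0916 / (0.25·0.0916 + 0.65·0.9084) ≈ 0.0373
After pressure gauge='out-of-range': P(faulty) = 0.75·0.0373 / (0.75·0.0373 + 0.35·0.9627) ≈ 0.0767

0.077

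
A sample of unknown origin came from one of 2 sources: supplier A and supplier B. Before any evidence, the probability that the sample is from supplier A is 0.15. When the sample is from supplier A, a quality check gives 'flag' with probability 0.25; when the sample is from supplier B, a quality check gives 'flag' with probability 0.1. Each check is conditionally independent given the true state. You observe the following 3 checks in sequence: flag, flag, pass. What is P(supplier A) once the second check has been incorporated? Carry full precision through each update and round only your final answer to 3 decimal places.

0.524

After 'flag': P(supplier A) = 0.25·0.1500 / (0.25·0.1500 + 0.1·0.8500) ≈ 0.3061
After 'flag': P(supplier A) = 0.25·0.3061 / (0.25·0.3061 + 0.1·0.6939) ≈ 0.5245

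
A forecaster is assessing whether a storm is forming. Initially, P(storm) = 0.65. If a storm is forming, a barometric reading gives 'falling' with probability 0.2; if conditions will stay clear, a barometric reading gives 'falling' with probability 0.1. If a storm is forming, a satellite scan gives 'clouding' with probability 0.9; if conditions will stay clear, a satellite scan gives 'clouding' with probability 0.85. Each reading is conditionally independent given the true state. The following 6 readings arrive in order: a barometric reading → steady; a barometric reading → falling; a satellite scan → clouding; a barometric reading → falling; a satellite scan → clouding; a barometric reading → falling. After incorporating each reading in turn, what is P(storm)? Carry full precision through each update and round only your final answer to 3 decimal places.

After a barometric reading='steady': P(storm) = 0.8·0.6500 / (0.8·0.6500 + 0.9·0.3500) ≈ 0.6228
After a barometric reading='falling': P(storm) = 0.2·0.6228 / (0.2·0.6228 + 0.1·0.3772) ≈ 0.7675
After a satellite scan='clouding': P(storm) = 0.9·0.7675 / (0.9·0.7675 + 0.85·0.2325) ≈ 0.7776
After a barometric reading='falling': P(storm) = 0.2·0.7776 / (0.2·0.7776 + 0.1·0.2224) ≈ 0.8749
After a satellite scan='clouding': P(storm) = 0.9·0.8749 / (0.9·0.8749 + 0.85·0.1251) ≈ 0.8810
After a barometric reading='falling': P(storm) = 0.2·0.8810 / (0.2·0.8810 + 0.1·0.1190) ≈ 0.9367

0.937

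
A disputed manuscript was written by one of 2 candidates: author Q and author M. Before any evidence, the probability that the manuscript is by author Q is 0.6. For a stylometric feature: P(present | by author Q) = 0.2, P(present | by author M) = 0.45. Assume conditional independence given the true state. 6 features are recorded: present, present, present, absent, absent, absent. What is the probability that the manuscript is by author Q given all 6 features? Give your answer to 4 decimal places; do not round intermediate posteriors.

After 'present': P(author Q) = 0.2·0.6000 / (0.2·0.6000 + 0.45·0.4000) ≈ 0.4000
After 'present': P(author Q) = 0.2·0.4000 / (0.2·0.4000 + 0.45·0.6000) ≈ 0.2286
After 'present': P(author Q) = 0.2·0.2286 / (0.2·0.2286 + 0.45·0.7714) ≈ 0.1164
After 'absent': P(author Q) = 0.8·0.1164 / (0.8·0.1164 + 0.55·0.8836) ≈ 0.1608
After 'absent': P(author Q) = 0.8·0.1608 / (0.8·0.1608 + 0.55·0.8392) ≈ 0.2179
After 'absent': P(author Q) = 0.8·0.2179 / (0.8·0.2179 + 0.55·0.7821) ≈ 0.2884

0.2884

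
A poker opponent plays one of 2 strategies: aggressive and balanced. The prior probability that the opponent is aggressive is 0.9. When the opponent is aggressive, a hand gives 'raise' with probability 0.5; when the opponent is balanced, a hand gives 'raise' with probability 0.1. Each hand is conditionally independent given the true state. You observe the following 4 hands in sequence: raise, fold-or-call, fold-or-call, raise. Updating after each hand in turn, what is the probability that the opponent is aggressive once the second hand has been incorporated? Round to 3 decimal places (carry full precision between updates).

0.962

After 'raise': P(aggressive) = 0.5·0.9000 / (0.5·0.9000 + 0.1·0.1000) ≈ 0.9783
After 'fold-or-call': P(aggressive) = 0.5·0.9783 / (0.5·0.9783 + 0.9·0.0217) ≈ 0.9615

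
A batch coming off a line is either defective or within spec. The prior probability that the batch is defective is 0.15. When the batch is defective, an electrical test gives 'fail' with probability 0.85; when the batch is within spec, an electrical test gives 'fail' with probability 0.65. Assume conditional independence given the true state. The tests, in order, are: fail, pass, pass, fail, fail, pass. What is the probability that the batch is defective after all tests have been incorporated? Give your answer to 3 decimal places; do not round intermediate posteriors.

0.030

After 'fail': P(defective) = 0.85·0.1500 / (0.85·0.1500 + 0.65·0.8500) ≈ 0.1875
After 'pass': P(defective) = 0.15·0.1875 / (0.15·0.1875 + 0.35·0.8125) ≈ 0.0900
After 'pass': P(defective) = 0.15·0.0900 / (0.15·0.0900 + 0.35·0.9100) ≈ 0.0407
After 'fail': P(defective) = 0.85·0.0407 / (0.85·0.0407 + 0.65·0.9593) ≈ 0.0525
After 'fail': P(defective) = 0.85·0.0525 / (0.85·0.0525 + 0.65·0.9475) ≈ 0.0676
After 'pass': P(defective) = 0.15·0.0676 / (0.15·0.0676 + 0.35·0.9324) ≈ 0.0301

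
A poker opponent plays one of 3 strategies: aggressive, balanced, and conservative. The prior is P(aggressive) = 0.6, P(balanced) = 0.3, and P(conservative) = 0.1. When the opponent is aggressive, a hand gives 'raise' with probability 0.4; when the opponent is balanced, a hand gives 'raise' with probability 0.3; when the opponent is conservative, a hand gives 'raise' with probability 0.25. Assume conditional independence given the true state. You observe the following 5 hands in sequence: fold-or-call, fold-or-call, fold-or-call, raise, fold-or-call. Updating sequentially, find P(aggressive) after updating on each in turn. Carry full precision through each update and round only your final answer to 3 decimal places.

0.513

After 'fold-or-call': normaliser = 0.6·0.6000 + 0.7·0.3000 + 0.75·0.1000; P(aggressive) ≈ 0.5581, P(balanced) ≈ 0.3256, P(conservative) ≈ 0.1163
After 'fold-or-call': normaliser = 0.6·0.5581 + 0.7·0.3256 + 0.75·0.1163; P(aggressive) ≈ 0.5152, P(balanced) ≈ 0.3506, P(conservative) ≈ 0.1342
After 'fold-or-call': normaliser = 0.6·0.5152 + 0.7·0.3506 + 0.75·0.1342; P(aggressive) ≈ 0.4718, P(balanced) ≈ 0.3746, P(conservative) ≈ 0.1536
After 'raise': normaliser = 0.4·0.4718 + 0.3·0.3746 + 0.25·0.1536; P(aggressive) ≈ 0.5559, P(balanced) ≈ 0.3310, P(conservative) ≈ 0.1131
After 'fold-or-call': normaliser = 0.6·0.5559 + 0.7·0.3310 + 0.75·0.1131; P(aggressive) ≈ 0.5131, P(balanced) ≈ 0.3564, P(conservative) ≈ 0.1305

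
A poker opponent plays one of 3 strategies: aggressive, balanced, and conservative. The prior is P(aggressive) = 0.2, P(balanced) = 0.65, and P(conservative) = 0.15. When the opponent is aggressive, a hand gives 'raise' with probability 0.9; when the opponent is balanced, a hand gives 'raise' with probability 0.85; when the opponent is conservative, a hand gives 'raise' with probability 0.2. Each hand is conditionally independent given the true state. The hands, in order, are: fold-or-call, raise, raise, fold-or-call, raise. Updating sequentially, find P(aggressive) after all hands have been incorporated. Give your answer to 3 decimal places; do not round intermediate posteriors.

0.130

After 'fold-or-call': normaliser = 0.1·0.2000 + 0.15·0.6500 + 0.8·0.1500; P(aggressive) ≈ 0.0842, P(balanced) ≈ 0.4105, P(conservative) ≈ 0.5053
After 'raise': normaliser = 0.9·0.0842 + 0.85·0.4105 + 0.2·0.5053; P(aggressive) ≈ 0.1441, P(balanced) ≈ 0.6637, P(conservative) ≈ 0.1922
After 'raise': normaliser = 0.9·0.1441 + 0.85·0.6637 + 0.2·0.1922; P(aggressive) ≈ 0.1772, P(balanced) ≈ 0.7704, P(conservative) ≈ 0.0525
After 'fold-or-call': normaliser = 0.1·0.1772 + 0.15·0.7704 + 0.8·0.0525; P(aggressive) ≈ 0.1011, P(balanced) ≈ 0.6593, P(conservative) ≈ 0.2396
After 'raise': normaliser = 0.9·0.1011 + 0.85·0.6593 + 0.2·0.2396; P(aggressive) ≈ 0.1301, P(balanced) ≈ 0.8014, P(conservative) ≈ 0.0685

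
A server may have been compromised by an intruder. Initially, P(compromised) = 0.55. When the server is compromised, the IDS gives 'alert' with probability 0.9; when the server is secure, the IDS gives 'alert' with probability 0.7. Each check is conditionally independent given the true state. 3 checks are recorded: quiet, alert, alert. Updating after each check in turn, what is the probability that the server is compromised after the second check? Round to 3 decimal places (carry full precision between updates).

0.344

Each posterior becomes the prior for the next update.
After 'quiet': P(compromised) = 0.1·0.5500 / (0.1·0.5500 + 0.3·0.4500) ≈ 0.2895
After 'alert': P(compromised) = 0.9·0.2895 / (0.9·0.2895 + 0.7·0.7105) ≈ 0.3438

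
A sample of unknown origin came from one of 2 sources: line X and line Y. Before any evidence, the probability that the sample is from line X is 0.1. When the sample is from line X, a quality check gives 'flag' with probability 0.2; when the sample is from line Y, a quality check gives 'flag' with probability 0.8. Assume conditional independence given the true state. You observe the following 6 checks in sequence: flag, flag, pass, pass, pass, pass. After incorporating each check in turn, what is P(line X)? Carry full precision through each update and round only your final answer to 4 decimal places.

After 'flag': P(line X) = 0.2·0.1000 / (0.2·0.1000 + 0.8·0.9000) ≈ 0.0270
After 'flag': P(line X) = 0.2·0.0270 / (0.2·0.0270 + 0.8·0.9730) ≈ 0.0069
After 'pass': P(line X) = 0.8·0.0069 / (0.8·0.0069 + 0.2·0.9931) ≈ 0.0270
After 'pass': P(line X) = 0.8·0.0270 / (0.8·0.0270 + 0.2·0.9730) ≈ 0.1000
After 'pass': P(line X) = 0.8·0.1000 / (0.8·0.1000 + 0.2·0.9000) ≈ 0.3077
After 'pass': P(line X) = 0.8·0.3077 / (0.8·0.3077 + 0.2·0.6923) ≈ 0.6400

0.6400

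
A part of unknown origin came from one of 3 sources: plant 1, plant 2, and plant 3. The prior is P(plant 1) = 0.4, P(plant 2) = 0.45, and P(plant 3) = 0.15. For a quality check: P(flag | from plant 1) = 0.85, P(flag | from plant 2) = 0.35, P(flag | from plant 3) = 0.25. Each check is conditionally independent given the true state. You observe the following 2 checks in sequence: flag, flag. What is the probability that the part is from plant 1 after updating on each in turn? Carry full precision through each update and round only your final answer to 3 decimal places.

0.818

After 'flag': normaliser = 0.85·0.4000 + 0.35·0.4500 + 0.25·0.1500; P(plant 1) ≈ 0.6355, P(plant 2) ≈ 0.2944, P(plant 3) ≈ 0.0701
After 'flag': normaliser = 0.85·0.6355 + 0.35·0.2944 + 0.25·0.0701; P(plant 1) ≈ 0.8175, P(plant 2) ≈ 0.1559, P(plant 3) ≈ 0.0265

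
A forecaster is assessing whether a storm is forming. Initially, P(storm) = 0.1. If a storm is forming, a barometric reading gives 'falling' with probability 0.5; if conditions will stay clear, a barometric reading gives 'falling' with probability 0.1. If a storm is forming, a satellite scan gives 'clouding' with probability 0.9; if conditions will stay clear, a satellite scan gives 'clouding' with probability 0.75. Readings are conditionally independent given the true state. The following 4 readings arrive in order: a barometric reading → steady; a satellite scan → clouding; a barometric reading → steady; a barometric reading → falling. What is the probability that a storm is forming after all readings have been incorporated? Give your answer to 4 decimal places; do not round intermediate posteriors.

0.1706

Apply Bayes' rule sequentially, carrying P(storm) forward.
After a barometric reading='steady': P(storm) = 0.5·0.1000 / (0.5·0.1000 + 0.9·0.9000) ≈ 0.0581
After a satellite scan='clouding': P(storm) = 0.9·0.0581 / (0.9·0.0581 + 0.75·0.9419) ≈ 0.0690
After a barometric reading='steady': P(storm) = 0.5·0.0690 / (0.5·0.0690 + 0.9·0.9310) ≈ 0.0395
After a barometric reading='falling': P(storm) = 0.5·0.0395 / (0.5·0.0395 + 0.1·0.9605) ≈ 0.1706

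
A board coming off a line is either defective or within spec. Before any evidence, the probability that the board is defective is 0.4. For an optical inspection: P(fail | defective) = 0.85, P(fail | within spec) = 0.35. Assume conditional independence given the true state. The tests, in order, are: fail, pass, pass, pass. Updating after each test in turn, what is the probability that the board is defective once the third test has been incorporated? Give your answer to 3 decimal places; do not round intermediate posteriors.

0.079

After 'fail': P(defective) = 0.85·0.4000 / (0.85·0.4000 + 0.35·0.6000) ≈ 0.6182
After 'pass': P(defective) = 0.15·0.6182 / (0.15·0.6182 + 0.65·0.3818) ≈ 0.2720
After 'pass': P(defective) = 0.15·0.2720 / (0.15·0.2720 + 0.65·0.7280) ≈ 0.0794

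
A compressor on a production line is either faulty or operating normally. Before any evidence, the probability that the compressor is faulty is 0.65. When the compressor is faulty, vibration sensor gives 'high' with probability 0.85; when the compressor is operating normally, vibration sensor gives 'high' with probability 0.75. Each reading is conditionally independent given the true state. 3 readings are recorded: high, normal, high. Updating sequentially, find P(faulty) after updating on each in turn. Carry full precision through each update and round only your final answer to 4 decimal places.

Apply Bayes' rule sequentially, carrying P(faulty) forward.
After 'high': P(faulty) = 0.85·0.6500 / (0.85·0.6500 + 0.75·0.3500) ≈ 0.6779
After 'normal': P(faulty) = 0.15·0.6779 / (0.15·0.6779 + 0.25·0.3221) ≈ 0.5581
After 'high': P(faulty) = 0.85·0.5581 / (0.85·0.5581 + 0.75·0.4419) ≈ 0.5887

0.5887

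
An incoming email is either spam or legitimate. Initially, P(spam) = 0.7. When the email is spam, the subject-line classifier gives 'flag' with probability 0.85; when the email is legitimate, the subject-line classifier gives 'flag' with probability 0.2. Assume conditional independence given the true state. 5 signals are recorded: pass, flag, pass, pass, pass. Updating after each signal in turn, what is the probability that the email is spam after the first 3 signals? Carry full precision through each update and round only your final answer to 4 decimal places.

0.2585

After 'pass': P(spam) = 0.15·0.7000 / (0.15·0.7000 + 0.8·0.3000) ≈ 0.3043
After 'flag': P(spam) = 0.85·0.3043 / (0.85·0.3043 + 0.2·0.6957) ≈ 0.6503
After 'pass': P(spam) = 0.15·0.6503 / (0.15·0.6503 + 0.8·0.3497) ≈ 0.2585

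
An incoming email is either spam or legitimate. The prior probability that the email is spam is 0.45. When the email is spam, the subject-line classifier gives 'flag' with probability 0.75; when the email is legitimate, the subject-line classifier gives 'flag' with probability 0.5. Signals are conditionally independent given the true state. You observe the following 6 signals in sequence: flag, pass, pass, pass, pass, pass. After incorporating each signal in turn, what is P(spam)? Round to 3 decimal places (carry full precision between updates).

0.037

After 'flag': P(spam) = 0.75·0.4500 / (0.75·0.4500 + 0.5·0.5500) ≈ 0.5510
After 'pass': P(spam) = 0.25·0.5510 / (0.25·0.5510 + 0.5·0.4490) ≈ 0.3803
After 'pass': P(spam) = 0.25·0.3803 / (0.25·0.3803 + 0.5·0.6197) ≈ 0.2348
After 'pass': P(spam) = 0.25·0.2348 / (0.25·0.2348 + 0.5·0.7652) ≈ 0.1330
After 'pass': P(spam) = 0.25·0.1330 / (0.25·0.1330 + 0.5·0.8670) ≈ 0.0712
After 'pass': P(spam) = 0.25·0.0712 / (0.25·0.0712 + 0.5·0.9288) ≈ 0.0369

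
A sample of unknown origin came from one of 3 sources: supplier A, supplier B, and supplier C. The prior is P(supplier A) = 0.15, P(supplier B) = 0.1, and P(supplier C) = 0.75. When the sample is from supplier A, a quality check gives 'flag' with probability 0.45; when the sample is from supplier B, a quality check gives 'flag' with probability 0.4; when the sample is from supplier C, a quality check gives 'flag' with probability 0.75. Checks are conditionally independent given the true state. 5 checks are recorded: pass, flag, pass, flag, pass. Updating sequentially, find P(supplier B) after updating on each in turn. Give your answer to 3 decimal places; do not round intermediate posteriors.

After 'pass': normaliser = 0.55·0.1500 + 0.6·0.1000 + 0.25·0.7500; P(supplier A) ≈ 0.2500, P(supplier B) ≈ 0.1818, P(supplier C) ≈ 0.5682
After 'flag': normaliser = 0.45·0.2500 + 0.4·0.1818 + 0.75·0.5682; P(supplier A) ≈ 0.1840, P(supplier B) ≈ 0.1190, P(supplier C) ≈ 0.6970
After 'pass': normaliser = 0.55·0.1840 + 0.6·0.1190 + 0.25·0.6970; P(supplier A) ≈ 0.2918, P(supplier B) ≈ 0.2058, P(supplier C) ≈ 0.5024
After 'flag': normaliser = 0.45·0.2918 + 0.4·0.2058 + 0.75·0.5024; P(supplier A) ≈ 0.2224, P(supplier B) ≈ 0.1394, P(supplier C) ≈ 0.6382
After 'pass': normaliser = 0.55·0.2224 + 0.6·0.1394 + 0.25·0.6382; P(supplier A) ≈ 0.3346, P(supplier B) ≈ 0.2289, P(supplier C) ≈ 0.4365

0.229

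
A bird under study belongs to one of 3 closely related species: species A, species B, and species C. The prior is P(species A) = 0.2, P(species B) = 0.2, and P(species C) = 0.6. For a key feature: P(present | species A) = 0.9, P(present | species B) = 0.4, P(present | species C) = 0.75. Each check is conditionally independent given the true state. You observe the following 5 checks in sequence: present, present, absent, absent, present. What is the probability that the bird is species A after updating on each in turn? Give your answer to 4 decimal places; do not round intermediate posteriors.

After 'present': normaliser = 0.9·0.2000 + 0.4·0.2000 + 0.75·0.6000; P(species A) ≈ 0.2535, P(species B) ≈ 0.1127, P(species C) ≈ 0.6338
After 'present': normaliser = 0.9·0.2535 + 0.4·0.1127 + 0.75·0.6338; P(species A) ≈ 0.3048, P(species B) ≈ 0.0602, P(species C) ≈ 0.6350
After 'absent': normaliser = 0.1·0.3048 + 0.6·0.0602 + 0.25·0.6350; P(species A) ≈ 0.1353, P(species B) ≈ 0.1603, P(species C) ≈ 0.7044
After 'absent': normaliser = 0.1·0.1353 + 0.6·0.1603 + 0.25·0.7044; P(species A) ≈ 0.0473, P(species B) ≈ 0.3365, P(species C) ≈ 0.6162
After 'present': normaliser = 0.9·0.0473 + 0.4·0.3365 + 0.75·0.6162; P(species A) ≈ 0.0666, P(species B) ≈ 0.2105, P(species C) ≈ 0.7228

0.0666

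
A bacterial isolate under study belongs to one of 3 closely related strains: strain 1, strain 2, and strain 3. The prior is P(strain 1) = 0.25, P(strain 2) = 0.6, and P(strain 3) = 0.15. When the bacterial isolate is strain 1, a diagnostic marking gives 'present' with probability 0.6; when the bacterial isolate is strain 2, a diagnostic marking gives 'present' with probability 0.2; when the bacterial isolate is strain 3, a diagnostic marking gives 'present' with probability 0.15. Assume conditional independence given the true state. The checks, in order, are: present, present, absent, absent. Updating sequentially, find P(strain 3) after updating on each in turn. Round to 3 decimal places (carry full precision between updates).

After 'present': normaliser = 0.6·0.2500 + 0.2·0.6000 + 0.15·0.1500; P(strain 1) ≈ 0.5128, P(strain 2) ≈ 0.4103, P(strain 3) ≈ 0.0769
After 'present': normaliser = 0.6·0.5128 + 0.2·0.4103 + 0.15·0.0769; P(strain 1) ≈ 0.7668, P(strain 2) ≈ 0.2045, P(strain 3) ≈ 0.0288
After 'absent': normaliser = 0.4·0.7668 + 0.8·0.2045 + 0.85·0.0288; P(strain 1) ≈ 0.6200, P(strain 2) ≈ 0.3306, P(strain 3) ≈ 0.0494
After 'absent': normaliser = 0.4·0.6200 + 0.8·0.3306 + 0.85·0.0494; P(strain 1) ≈ 0.4472, P(strain 2) ≈ 0.4770, P(strain 3) ≈ 0.0757

0.076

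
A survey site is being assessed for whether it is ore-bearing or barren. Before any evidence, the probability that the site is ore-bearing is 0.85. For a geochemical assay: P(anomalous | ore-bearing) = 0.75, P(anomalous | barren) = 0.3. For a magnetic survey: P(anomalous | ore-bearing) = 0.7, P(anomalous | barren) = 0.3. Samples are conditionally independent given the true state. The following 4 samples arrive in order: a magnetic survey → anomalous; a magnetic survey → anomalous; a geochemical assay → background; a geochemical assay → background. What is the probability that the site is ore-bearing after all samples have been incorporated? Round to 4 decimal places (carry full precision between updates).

0.7974

After a magnetic survey='anomalous': P(ore) = 0.7·0.8500 / (0.7·0.8500 + 0.3·0.1500) ≈ 0.9297
After a magnetic survey='anomalous': P(ore) = 0.7·0.9297 / (0.7·0.9297 + 0.3·0.0703) ≈ 0.9686
After a geochemical assay='background': P(ore) = 0.25·0.9686 / (0.25·0.9686 + 0.7·0.0314) ≈ 0.9168
After a geochemical assay='background': P(ore) = 0.25·0.9168 / (0.25·0.9168 + 0.7·0.0832) ≈ 0.7974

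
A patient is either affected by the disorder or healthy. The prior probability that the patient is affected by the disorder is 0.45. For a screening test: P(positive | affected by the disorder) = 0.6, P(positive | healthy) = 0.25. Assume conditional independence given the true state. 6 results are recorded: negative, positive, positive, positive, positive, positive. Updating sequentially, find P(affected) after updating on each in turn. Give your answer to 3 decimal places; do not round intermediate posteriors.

After 'negative': P(affected) = 0.4·0.4500 / (0.4·0.4500 + 0.75·0.5500) ≈ 0.3038
After 'positive': P(affected) = 0.6·0.3038 / (0.6·0.3038 + 0.25·0.6962) ≈ 0.5115
After 'positive': P(affected) = 0.6·0.5115 / (0.6·0.5115 + 0.25·0.4885) ≈ 0.7154
After 'positive': P(affected) = 0.6·0.7154 / (0.6·0.7154 + 0.25·0.2846) ≈ 0.8578
After 'positive': P(affected) = 0.6·0.8578 / (0.6·0.8578 + 0.25·0.1422) ≈ 0.9354
After 'positive': P(affected) = 0.6·0.9354 / (0.6·0.9354 + 0.25·0.0646) ≈ 0.9720

0.972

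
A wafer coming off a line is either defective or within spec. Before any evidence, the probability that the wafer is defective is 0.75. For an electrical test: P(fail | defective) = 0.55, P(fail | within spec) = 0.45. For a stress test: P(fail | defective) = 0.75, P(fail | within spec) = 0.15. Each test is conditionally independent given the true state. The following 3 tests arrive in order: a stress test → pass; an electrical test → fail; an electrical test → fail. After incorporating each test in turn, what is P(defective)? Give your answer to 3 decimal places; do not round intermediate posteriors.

0.569

After a stress test='pass': P(defective) = 0.25·0.7500 / (0.25·0.7500 + 0.85·0.2500) ≈ 0.4688
After an electrical test='fail': P(defective) = 0.55·0.4688 / (0.55·0.4688 + 0.45·0.5312) ≈ 0.5189
After an electrical test='fail': P(defective) = 0.55·0.5189 / (0.55·0.5189 + 0.45·0.4811) ≈ 0.5686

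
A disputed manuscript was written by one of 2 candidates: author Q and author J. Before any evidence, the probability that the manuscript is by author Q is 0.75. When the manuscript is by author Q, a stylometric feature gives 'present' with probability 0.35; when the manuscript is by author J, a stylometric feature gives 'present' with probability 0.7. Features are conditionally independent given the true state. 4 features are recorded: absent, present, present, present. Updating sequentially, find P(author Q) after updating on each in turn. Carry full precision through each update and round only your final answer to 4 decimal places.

0.4483

After 'absent': P(author Q) = 0.65·0.7500 / (0.65·0.7500 + 0.3·0.2500) ≈ 0.8667
After 'present': P(author Q) = 0.35·0.8667 / (0.35·0.8667 + 0.7·0.1333) ≈ 0.7647
After 'present': P(author Q) = 0.35·0.7647 / (0.35·0.7647 + 0.7·0.2353) ≈ 0.6190
After 'present': P(author Q) = 0.35·0.6190 / (0.35·0.6190 + 0.7·0.3810) ≈ 0.4483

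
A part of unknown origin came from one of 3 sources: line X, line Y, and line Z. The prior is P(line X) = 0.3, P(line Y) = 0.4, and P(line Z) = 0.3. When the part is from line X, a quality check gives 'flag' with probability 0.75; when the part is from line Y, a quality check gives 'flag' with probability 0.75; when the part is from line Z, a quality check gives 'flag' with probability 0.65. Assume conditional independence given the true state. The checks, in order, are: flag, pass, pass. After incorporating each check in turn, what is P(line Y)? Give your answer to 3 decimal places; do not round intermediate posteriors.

Each posterior becomes the prior for the next update.
After 'flag': normaliser = 0.75·0.3000 + 0.75·0.4000 + 0.65·0.3000; P(line X) ≈ 0.3125, P(line Y) ≈ 0.4167, P(line Z) ≈ 0.2708
After 'pass': normaliser = 0.25·0.3125 + 0.25·0.4167 + 0.35·0.2708; P(line X) ≈ 0.2820, P(line Y) ≈ 0.3759, P(line Z) ≈ 0.3421
After 'pass': normaliser = 0.25·0.2820 + 0.25·0.3759 + 0.35·0.3421; P(line X) ≈ 0.2480, P(line Y) ≈ 0.3307, P(line Z) ≈ 0.4213

0.331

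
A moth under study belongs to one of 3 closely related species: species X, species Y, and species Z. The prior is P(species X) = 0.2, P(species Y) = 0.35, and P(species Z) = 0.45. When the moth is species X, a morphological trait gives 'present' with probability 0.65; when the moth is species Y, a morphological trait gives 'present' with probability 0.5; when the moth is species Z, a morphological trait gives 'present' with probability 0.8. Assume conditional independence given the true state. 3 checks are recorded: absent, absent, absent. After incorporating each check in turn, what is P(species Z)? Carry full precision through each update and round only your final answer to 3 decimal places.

After 'absent': normaliser = 0.35·0.2000 + 0.5·0.3500 + 0.2·0.4500; P(species X) ≈ 0.2090, P(species Y) ≈ 0.5224, P(species Z) ≈ 0.2687
After 'absent': normaliser = 0.35·0.2090 + 0.5·0.5224 + 0.2·0.2687; P(species X) ≈ 0.1885, P(species Y) ≈ 0.6731, P(species Z) ≈ 0.1385
After 'absent': normaliser = 0.35·0.1885 + 0.5·0.6731 + 0.2·0.1385; P(species X) ≈ 0.1533, P(species Y) ≈ 0.7823, P(species Z) ≈ 0.0644

0.064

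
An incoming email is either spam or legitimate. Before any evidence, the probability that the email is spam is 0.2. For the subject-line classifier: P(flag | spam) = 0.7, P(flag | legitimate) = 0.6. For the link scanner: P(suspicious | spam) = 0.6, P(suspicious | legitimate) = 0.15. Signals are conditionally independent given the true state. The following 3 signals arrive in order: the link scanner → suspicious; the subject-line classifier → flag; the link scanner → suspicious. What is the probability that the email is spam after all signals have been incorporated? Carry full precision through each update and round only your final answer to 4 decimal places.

After the link scanner='suspicious': P(spam) = 0.6·0.2000 / (0.6·0.2000 + 0.15·0.8000) ≈ 0.5000
After the subject-line classifier='flag': P(spam) = 0.7·0.5000 / (0.7·0.5000 + 0.6·0.5000) ≈ 0.5385
After the link scanner='suspicious': P(spam) = 0.6·0.5385 / (0.6·0.5385 + 0.15·0.4615) ≈ 0.8235

0.8235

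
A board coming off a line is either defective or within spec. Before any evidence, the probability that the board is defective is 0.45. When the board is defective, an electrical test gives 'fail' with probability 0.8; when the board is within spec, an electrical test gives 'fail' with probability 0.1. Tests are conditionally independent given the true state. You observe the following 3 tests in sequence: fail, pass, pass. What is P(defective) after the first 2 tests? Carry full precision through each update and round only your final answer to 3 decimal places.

0.593

Each posterior becomes the prior for the next update.
After 'fail': P(defective) = 0.8·0.4500 / (0.8·0.4500 + 0.1·0.5500) ≈ 0.8675
After 'pass': P(defective) = 0.2·0.8675 / (0.2·0.8675 + 0.9·0.1325) ≈ 0.5926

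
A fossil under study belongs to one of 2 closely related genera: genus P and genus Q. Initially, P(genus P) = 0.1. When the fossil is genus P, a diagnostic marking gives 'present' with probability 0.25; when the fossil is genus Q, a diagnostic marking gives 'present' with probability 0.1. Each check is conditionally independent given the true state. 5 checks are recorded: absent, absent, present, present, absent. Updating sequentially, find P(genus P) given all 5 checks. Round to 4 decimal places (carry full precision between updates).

0.2867

Apply Bayes' rule sequentially, carrying P(genus P) forward.
After 'absent': P(genus P) = 0.75·0.1000 / (0.75·0.1000 + 0.9·0.9000) ≈ 0.0847
After 'absent': P(genus P) = 0.75·0.0847 / (0.75·0.0847 + 0.9·0.9153) ≈ 0.0716
After 'present': P(genus P) = 0.25·0.0716 / (0.25·0.0716 + 0.1·0.9284) ≈ 0.1617
After 'present': P(genus P) = 0.25·0.1617 / (0.25·0.1617 + 0.1·0.8383) ≈ 0.3254
After 'absent': P(genus P) = 0.75·0.3254 / (0.75·0.3254 + 0.9·0.6746) ≈ 0.2867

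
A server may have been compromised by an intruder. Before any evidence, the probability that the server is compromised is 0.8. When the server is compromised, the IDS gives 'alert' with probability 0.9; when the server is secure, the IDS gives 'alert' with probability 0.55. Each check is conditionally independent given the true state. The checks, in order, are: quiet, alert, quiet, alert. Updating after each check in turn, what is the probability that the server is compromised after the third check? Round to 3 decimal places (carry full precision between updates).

After 'quiet': P(compromised) = 0.1·0.8000 / (0.1·0.8000 + 0.45·0.2000) ≈ 0.4706
After 'alert': P(compromised) = 0.9·0.4706 / (0.9·0.4706 + 0.55·0.5294) ≈ 0.5926
After 'quiet': P(compromised) = 0.1·0.5926 / (0.1·0.5926 + 0.45·0.4074) ≈ 0.2443

0.244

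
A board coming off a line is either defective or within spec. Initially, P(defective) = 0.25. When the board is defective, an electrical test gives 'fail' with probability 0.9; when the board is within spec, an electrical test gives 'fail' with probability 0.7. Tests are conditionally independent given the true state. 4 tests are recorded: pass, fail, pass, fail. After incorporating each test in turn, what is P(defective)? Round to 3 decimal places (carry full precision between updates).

Apply Bayes' rule sequentially, carrying P(defective) forward.
After 'pass': P(defective) = 0.1·0.2500 / (0.1·0.2500 + 0.3·0.7500) ≈ 0.1000
After 'fail': P(defective) = 0.9·0.1000 / (0.9·0.1000 + 0.7·0.9000) ≈ 0.1250
After 'pass': P(defective) = 0.1·0.1250 / (0.1·0.1250 + 0.3·0.8750) ≈ 0.0455
After 'fail': P(defective) = 0.9·0.0455 / (0.9·0.0455 + 0.7·0.9545) ≈ 0.0577

0.058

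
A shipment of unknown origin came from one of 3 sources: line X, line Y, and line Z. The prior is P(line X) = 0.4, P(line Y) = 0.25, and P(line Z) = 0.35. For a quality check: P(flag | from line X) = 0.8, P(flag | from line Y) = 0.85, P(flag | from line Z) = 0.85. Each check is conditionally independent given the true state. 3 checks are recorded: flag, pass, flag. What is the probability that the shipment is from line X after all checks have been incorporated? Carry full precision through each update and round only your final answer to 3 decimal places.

0.441

After 'flag': normaliser = 0.8·0.4000 + 0.85·0.2500 + 0.85·0.3500; P(line X) ≈ 0.3855, P(line Y) ≈ 0.2560, P(line Z) ≈ 0.3584
After 'pass': normaliser = 0.2·0.3855 + 0.15·0.2560 + 0.15·0.3584; P(line X) ≈ 0.4555, P(line Y) ≈ 0.2269, P(line Z) ≈ 0.3176
After 'flag': normaliser = 0.8·0.4555 + 0.85·0.2269 + 0.85·0.3176; P(line X) ≈ 0.4405, P(line Y) ≈ 0.2331, P(line Z) ≈ 0.3264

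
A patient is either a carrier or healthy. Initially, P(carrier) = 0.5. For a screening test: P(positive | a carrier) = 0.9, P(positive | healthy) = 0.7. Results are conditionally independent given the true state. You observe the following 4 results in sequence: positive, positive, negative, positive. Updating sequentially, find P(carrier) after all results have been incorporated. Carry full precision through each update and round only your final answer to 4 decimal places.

0.4147

After 'positive': P(carrier) = 0.9·0.5000 / (0.9·0.5000 + 0.7·0.5000) ≈ 0.5625
After 'positive': P(carrier) = 0.9·0.5625 / (0.9·0.5625 + 0.7·0.4375) ≈ 0.6231
After 'negative': P(carrier) = 0.1·0.6231 / (0.1·0.6231 + 0.3·0.3769) ≈ 0.3553
After 'positive': P(carrier) = 0.9·0.3553 / (0.9·0.3553 + 0.7·0.6447) ≈ 0.4147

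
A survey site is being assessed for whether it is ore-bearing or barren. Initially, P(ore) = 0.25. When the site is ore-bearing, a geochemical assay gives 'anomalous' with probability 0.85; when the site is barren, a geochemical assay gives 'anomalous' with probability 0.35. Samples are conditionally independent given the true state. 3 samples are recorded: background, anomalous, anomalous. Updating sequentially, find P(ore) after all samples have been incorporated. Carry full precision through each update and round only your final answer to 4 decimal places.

After 'background': P(ore) = 0.15·0.2500 / (0.15·0.2500 + 0.65·0.7500) ≈ 0.0714
After 'anomalous': P(ore) = 0.85·0.0714 / (0.85·0.0714 + 0.35·0.9286) ≈ 0.1574
After 'anomalous': P(ore) = 0.85·0.1574 / (0.85·0.1574 + 0.35·0.8426) ≈ 0.3121

0.3121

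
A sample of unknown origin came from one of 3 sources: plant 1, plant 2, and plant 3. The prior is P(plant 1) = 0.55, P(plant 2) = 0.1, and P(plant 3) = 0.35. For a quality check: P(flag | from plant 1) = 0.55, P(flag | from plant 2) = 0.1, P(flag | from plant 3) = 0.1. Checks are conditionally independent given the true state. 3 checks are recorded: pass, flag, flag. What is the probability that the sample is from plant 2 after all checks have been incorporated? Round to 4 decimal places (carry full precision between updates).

Each posterior becomes the prior for the next update.
After 'pass': normaliser = 0.45·0.5500 + 0.9·0.1000 + 0.9·0.3500; P(plant 1) ≈ 0.3793, P(plant 2) ≈ 0.1379, P(plant 3) ≈ 0.4828
After 'flag': normaliser = 0.55·0.3793 + 0.1·0.1379 + 0.1·0.4828; P(plant 1) ≈ 0.7707, P(plant 2) ≈ 0.0510, P(plant 3) ≈ 0.1783
After 'flag': normaliser = 0.55·0.7707 + 0.1·0.0510 + 0.1·0.1783; P(plant 1) ≈ 0.9487, P(plant 2) ≈ 0.0114, P(plant 3) ≈ 0.0399

0.0114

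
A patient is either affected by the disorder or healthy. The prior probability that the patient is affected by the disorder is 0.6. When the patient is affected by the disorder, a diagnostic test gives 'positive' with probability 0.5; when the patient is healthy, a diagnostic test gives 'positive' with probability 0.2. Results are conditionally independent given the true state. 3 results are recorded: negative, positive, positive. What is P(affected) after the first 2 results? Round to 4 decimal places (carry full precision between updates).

0.7009

After 'negative': P(affected) = 0.5·0.6000 / (0.5·0.6000 + 0.8·0.4000) ≈ 0.4839
After 'positive': P(affected) = 0.5·0.4839 / (0.5·0.4839 + 0.2·0.5161) ≈ 0.7009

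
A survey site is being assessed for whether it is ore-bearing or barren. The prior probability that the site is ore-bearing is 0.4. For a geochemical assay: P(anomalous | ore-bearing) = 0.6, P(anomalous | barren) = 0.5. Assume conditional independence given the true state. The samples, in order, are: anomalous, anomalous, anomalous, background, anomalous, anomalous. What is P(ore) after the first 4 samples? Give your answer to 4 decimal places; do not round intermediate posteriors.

0.4796

After 'anomalous': P(ore) = 0.6·0.4000 / (0.6·0.4000 + 0.5·0.6000) ≈ 0.4444
After 'anomalous': P(ore) = 0.6·0.4444 / (0.6·0.4444 + 0.5·0.5556) ≈ 0.4898
After 'anomalous': P(ore) = 0.6·0.4898 / (0.6·0.4898 + 0.5·0.5102) ≈ 0.5353
After 'background': P(ore) = 0.4·0.5353 / (0.4·0.5353 + 0.5·0.4647) ≈ 0.4796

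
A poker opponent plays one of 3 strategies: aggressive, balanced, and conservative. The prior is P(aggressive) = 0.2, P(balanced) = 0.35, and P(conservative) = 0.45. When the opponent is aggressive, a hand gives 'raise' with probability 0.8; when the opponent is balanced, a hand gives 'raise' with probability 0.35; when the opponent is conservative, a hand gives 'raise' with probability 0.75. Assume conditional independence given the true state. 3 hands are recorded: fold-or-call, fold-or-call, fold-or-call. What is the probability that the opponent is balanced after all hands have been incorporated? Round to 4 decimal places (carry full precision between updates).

After 'fold-or-call': normaliser = 0.2·0.2000 + 0.65·0.3500 + 0.25·0.4500; P(aggressive) ≈ 0.1053, P(balanced) ≈ 0.5987, P(conservative) ≈ 0.2961
After 'fold-or-call': normaliser = 0.2·0.1053 + 0.65·0.5987 + 0.25·0.2961; P(aggressive) ≈ 0.0435, P(balanced) ≈ 0.8037, P(conservative) ≈ 0.1529
After 'fold-or-call': normaliser = 0.2·0.0435 + 0.65·0.8037 + 0.25·0.1529; P(aggressive) ≈ 0.0153, P(balanced) ≈ 0.9176, P(conservative) ≈ 0.0671

0.9176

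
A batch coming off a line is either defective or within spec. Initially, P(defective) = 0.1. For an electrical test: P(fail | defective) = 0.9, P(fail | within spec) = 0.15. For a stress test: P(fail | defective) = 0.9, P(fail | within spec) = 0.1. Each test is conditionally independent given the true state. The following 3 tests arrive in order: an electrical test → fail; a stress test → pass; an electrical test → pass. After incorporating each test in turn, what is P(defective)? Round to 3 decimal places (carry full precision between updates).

After an electrical test='fail': P(defective) = 0.9·0.1000 / (0.9·0.1000 + 0.15·0.9000) ≈ 0.4000
After a stress test='pass': P(defective) = 0.1·0.4000 / (0.1·0.4000 + 0.9·0.6000) ≈ 0.0690
After an electrical test='pass': P(defective) = 0.1·0.0690 / (0.1·0.0690 + 0.85·0.9310) ≈ 0.0086

0.009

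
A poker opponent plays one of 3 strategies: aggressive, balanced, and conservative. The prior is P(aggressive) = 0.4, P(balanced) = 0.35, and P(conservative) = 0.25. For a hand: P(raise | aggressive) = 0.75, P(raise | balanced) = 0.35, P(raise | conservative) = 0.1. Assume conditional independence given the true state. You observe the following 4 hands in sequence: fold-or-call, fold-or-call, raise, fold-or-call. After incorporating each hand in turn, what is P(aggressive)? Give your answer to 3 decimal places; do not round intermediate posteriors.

0.083

After 'fold-or-call': normaliser = 0.25·0.4000 + 0.65·0.3500 + 0.9·0.2500; P(aggressive) ≈ 0.1810, P(balanced) ≈ 0.4118, P(conservative) ≈ 0.4072
After 'fold-or-call': normaliser = 0.25·0.1810 + 0.65·0.4118 + 0.9·0.4072; P(aggressive) ≈ 0.0666, P(balanced) ≈ 0.3939, P(conservative) ≈ 0.5395
After 'raise': normaliser = 0.75·0.0666 + 0.35·0.3939 + 0.1·0.5395; P(aggressive) ≈ 0.2066, P(balanced) ≈ 0.5703, P(conservative) ≈ 0.2231
After 'fold-or-call': normaliser = 0.25·0.2066 + 0.65·0.5703 + 0.9·0.2231; P(aggressive) ≈ 0.0829, P(balanced) ≈ 0.5949, P(conservative) ≈ 0.3223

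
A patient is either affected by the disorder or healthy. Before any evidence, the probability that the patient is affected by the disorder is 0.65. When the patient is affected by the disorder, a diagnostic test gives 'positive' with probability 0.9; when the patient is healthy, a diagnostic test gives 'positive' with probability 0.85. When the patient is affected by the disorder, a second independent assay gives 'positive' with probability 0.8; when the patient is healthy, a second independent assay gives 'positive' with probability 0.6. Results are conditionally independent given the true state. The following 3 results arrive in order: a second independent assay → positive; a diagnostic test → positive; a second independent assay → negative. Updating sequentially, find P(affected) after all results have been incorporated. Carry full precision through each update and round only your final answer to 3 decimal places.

0.567

Apply Bayes' rule sequentially, carrying P(affected) forward.
After a second independent assay='positive': P(affected) = 0.8·0.6500 / (0.8·0.6500 + 0.6·0.3500) ≈ 0.7123
After a diagnostic test='positive': P(affected) = 0.9·0.7123 / (0.9·0.7123 + 0.85·0.2877) ≈ 0.7239
After a second independent assay='negative': P(affected) = 0.2·0.7239 / (0.2·0.7239 + 0.4·0.2761) ≈ 0.5673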